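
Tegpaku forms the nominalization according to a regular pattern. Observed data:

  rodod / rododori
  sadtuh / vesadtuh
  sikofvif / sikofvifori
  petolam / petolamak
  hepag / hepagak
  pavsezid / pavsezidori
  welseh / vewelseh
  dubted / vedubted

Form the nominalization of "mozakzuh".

dubted and pavsezid both end in -d yet inflect differently (vedubted, pavsezidori), so the final letter is not what conditions the rule; the last vowel is.
"mozakzuh" has last vowel 'u'. The one such stem in the data (sadtuh → vesadtuh) adds the prefix ve-, so the same rule applies.
So mozakzuh → vemozakzuh.

vemozakzuh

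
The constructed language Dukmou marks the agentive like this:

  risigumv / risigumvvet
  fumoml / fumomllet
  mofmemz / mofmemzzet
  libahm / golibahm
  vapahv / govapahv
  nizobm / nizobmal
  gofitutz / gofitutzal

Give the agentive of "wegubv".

"wegubv" has second-to-last letter 'b'. The one such stem in the data (nizobm → nizobmal) adds -al, so the same rule applies.
So wegubv → wegubval.

wegubval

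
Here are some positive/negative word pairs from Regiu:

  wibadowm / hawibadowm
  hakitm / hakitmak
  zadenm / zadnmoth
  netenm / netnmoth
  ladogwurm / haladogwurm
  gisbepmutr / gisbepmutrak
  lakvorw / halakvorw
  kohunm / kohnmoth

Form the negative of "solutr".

solutrak

hakitm and netenm both end in -m yet inflect differently (hakitmak, netnmoth), so the final letter is not what conditions the rule; the second-to-last letter is.
"solutr" has second-to-last letter 't'. The stems whose second-to-last letter is 't' (gisbepmutr → gisbepmutrak, hakitm → hakitmak) add -ak.
The other patterns: stems whose second-to-last letter is 'n' delete the last vowel and add -oth; stems whose second-to-last letter is 'r' or 'w' add the prefix ha-.
So solutr → solutrak.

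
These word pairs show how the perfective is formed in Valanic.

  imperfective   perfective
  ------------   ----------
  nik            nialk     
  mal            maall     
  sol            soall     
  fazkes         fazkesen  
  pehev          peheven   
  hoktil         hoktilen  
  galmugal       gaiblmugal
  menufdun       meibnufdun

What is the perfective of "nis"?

mal and hoktil both end in -l yet inflect differently (maall, hoktilen), so the final letter is not what conditions the rule; the number of vowels is.
"nis" has 1 vowel. The stems with 1 vowel (nik → nialk, mal → maall, sol → soall) insert -al- after the first vowel.
The other patterns: stems with 2 vowels add -en; stems with 3 vowels insert -ib- after the first vowel.
So nis → nials.

nials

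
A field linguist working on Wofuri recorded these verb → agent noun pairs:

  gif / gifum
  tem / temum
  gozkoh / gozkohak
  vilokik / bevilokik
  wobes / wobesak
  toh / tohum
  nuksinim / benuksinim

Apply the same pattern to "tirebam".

betirebam

toh and gozkoh both end in -h yet inflect differently (tohum, gozkohak), so the final letter is not what conditions the rule; the number of vowels is.
"tirebam" has 3 vowels. The stems with 3 vowels (vilokik → bevilokik, nuksinim → benuksinim) add the prefix be-.
So tirebam → betirebam.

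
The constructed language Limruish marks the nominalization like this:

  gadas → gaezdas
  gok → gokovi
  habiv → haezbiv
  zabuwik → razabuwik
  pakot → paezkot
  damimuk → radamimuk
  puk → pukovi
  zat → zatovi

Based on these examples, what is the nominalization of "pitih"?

pieztih

zat and pakot both end in -t yet inflect differently (zatovi, paezkot), so the final letter is not what conditions the rule; the number of vowels is.
"pitih" has 2 vowels. The stems with 2 vowels (gadas → gaezdas, pakot → paezkot, habiv → haezbiv) insert -ez- after the first vowel.
The other patterns: stems with 1 vowel add -ovi; stems with 3 vowels add the prefix ra-.
So pitih → pieztih.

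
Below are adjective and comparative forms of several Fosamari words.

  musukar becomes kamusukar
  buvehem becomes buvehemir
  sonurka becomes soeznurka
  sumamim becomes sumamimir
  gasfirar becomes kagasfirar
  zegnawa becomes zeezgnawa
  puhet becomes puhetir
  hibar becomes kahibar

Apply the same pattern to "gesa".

"gesa" ends in -a. The stems ending in -a (zegnawa → zeezgnawa, sonurka → soeznurka) insert -ez- after the first vowel.
So gesa → geezsa.

geezsa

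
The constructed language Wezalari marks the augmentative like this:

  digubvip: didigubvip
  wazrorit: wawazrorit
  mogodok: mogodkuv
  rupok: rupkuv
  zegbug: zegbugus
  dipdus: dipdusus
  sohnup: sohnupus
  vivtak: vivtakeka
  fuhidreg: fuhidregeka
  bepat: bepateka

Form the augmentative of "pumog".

pumguv

"pumog" has last vowel 'o'. The stems whose last vowel is 'o' (mogodok → mogodkuv, rupok → rupkuv) delete the last vowel and add -uv.
The other patterns: stems whose last vowel is 'i' repeat the first consonant+vowel as a prefix; stems whose last vowel is 'u' add -us; stems whose last vowel is 'a' or 'e' add -eka.
So pumog → pumguv.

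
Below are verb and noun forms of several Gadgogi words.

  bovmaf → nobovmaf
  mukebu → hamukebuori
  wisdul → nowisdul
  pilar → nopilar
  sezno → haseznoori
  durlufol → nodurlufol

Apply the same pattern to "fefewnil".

mukebu and wisdul both have last vowel 'u' yet inflect differently (hamukebuori, nowisdul), so the last vowel is not what conditions the rule; whether the stem ends in a vowel or a consonant is.
"fefewnil" ends in a consonant. The stems ending in a consonant (wisdul → nowisdul, durlufol → nodurlufol, pilar → nopilar) add the prefix no-.
The other pattern: stems ending in a vowel add ha- … -ori around the stem.
So fefewnil → nofefewnil.

nofefewnil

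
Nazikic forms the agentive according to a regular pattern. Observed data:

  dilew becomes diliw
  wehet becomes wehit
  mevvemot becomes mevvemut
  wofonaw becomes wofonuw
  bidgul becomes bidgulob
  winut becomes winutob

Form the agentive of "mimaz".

"mimaz" has last vowel 'a'. The one such stem in the data (wofonaw → wofonuw) changes the last vowel to 'u' (as does mevvemot), so the same rule applies.
So mimaz → mimuz.

mimuz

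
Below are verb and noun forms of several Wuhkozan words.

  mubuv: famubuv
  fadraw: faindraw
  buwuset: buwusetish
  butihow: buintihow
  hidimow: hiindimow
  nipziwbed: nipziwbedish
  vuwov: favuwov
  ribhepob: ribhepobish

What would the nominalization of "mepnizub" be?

mepnizubish

vuwov and hidimow both have last vowel 'o' yet inflect differently (favuwov, hiindimow), so the last vowel is not what conditions the rule; the final letter is.
"mepnizub" ends in -b. The one such stem in the data (ribhepob → ribhepobish) adds -ish, so the same rule applies.
The other patterns: stems ending in -v add the prefix fa-; stems ending in -w insert -in- after the first vowel.
So mepnizub → mepnizubish.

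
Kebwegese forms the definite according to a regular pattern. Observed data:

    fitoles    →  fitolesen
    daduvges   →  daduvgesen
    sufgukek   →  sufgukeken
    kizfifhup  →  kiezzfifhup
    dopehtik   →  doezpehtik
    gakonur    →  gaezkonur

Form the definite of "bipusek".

sufgukek and dopehtik both end in -k yet inflect differently (sufgukeken, doezpehtik), so the final letter is not what conditions the rule; the last vowel is.
"bipusek" has last vowel 'e'. The stems whose last vowel is 'e' (fitoles → fitolesen, daduvges → daduvgesen, sufgukek → sufgukeken) add -en.
So bipusek → bipuseken.

bipuseken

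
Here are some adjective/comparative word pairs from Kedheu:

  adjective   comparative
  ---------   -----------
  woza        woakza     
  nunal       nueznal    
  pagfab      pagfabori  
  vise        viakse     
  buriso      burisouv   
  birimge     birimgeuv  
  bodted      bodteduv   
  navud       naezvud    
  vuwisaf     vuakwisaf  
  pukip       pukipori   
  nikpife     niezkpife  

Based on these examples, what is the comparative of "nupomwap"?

nikpife and birimge both end in -e yet inflect differently (niezkpife, birimgeuv), so the final letter is not what conditions the rule; the first letter is.
"nupomwap" begins with n-. The stems beginning with n- (nikpife → niezkpife, nunal → nueznal, navud → naezvud) insert -ez- after the first vowel.
So nupomwap → nuezpomwap.

nuezpomwap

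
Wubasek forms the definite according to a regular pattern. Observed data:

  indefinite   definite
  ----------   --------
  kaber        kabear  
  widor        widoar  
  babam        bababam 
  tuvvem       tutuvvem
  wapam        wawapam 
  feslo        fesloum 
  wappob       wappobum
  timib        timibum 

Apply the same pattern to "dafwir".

"dafwir" ends in -r. The stems ending in -r (kaber → kabear, widor → widoar) drop the final letter and add -ar.
So dafwir → dafwiar.

dafwiar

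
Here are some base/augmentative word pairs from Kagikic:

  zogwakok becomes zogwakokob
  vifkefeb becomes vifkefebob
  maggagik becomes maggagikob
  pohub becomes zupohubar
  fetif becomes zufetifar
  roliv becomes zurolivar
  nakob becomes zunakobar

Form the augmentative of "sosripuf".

sosripufob

"sosripuf" has 3 vowels. The stems with 3 vowels (zogwakok → zogwakokob, vifkefeb → vifkefebob, maggagik → maggagikob) add -ob.
The other pattern: stems with 2 vowels add zu- … -ar around the stem.
So sosripuf → sosripufob.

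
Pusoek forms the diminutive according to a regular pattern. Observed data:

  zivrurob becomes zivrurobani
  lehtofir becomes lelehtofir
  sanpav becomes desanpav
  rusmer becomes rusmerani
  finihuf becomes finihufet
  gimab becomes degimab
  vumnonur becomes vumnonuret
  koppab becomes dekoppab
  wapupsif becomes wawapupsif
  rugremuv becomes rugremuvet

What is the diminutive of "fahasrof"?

fahasrofani

"fahasrof" has last vowel 'o'. The one such stem in the data (zivrurob → zivrurobani) adds -ani, so the same rule applies.
So fahasrof → fahasrofani.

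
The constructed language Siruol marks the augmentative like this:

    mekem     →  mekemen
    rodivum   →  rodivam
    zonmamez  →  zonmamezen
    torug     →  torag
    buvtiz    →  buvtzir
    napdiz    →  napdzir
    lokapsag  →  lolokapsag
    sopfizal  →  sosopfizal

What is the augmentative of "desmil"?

desmlir

"desmil" has last vowel 'i'. The stems whose last vowel is 'i' (napdiz → napdzir, buvtiz → buvtzir) delete the last vowel and add -ir.
The other patterns: stems whose last vowel is 'e' add -en; stems whose last vowel is 'u' change the last vowel to 'a'; stems whose last vowel is 'a' repeat the first consonant+vowel as a prefix.
So desmil → desmlir.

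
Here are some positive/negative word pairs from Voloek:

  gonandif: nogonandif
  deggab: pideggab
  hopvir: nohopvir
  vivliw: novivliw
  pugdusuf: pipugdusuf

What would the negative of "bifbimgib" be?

"bifbimgib" has last vowel 'i'. The stems whose last vowel is 'i' (vivliw → novivliw, gonandif → nogonandif, hopvir → nohopvir) add the prefix no-.
So bifbimgib → nobifbimgib.

nobifbimgib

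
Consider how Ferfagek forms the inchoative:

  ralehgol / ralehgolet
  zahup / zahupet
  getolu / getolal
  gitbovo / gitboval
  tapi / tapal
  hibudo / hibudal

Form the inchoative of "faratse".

faratsal

zahup and getolu both have last vowel 'u' yet inflect differently (zahupet, getolal), so the last vowel is not what conditions the rule; whether the stem ends in a vowel or a consonant is.
"faratse" ends in a vowel. The stems ending in a vowel (getolu → getolal, gitbovo → gitboval, tapi → tapal) drop the final letter and add -al.
The other pattern: stems ending in a consonant add -et.
So faratse → faratsal.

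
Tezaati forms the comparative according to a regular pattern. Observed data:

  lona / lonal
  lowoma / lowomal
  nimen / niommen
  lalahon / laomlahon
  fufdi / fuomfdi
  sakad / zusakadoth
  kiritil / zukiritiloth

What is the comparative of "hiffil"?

lona and sakad both have last vowel 'a' yet inflect differently (lonal, zusakadoth), so the last vowel is not what conditions the rule; the final letter is.
"hiffil" ends in -l. The one such stem in the data (kiritil → zukiritiloth) adds zu- … -oth around the stem, so the same rule applies.
So hiffil → zuhiffiloth.

zuhiffiloth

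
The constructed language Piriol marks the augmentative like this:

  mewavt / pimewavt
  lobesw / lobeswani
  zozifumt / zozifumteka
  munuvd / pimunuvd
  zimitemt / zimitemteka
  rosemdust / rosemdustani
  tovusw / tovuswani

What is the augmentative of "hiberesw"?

"hiberesw" has second-to-last letter 's'. The stems whose second-to-last letter is 's' (tovusw → tovuswani, rosemdust → rosemdustani, lobesw → lobeswani) add -ani.
So hiberesw → hibereswani.

hibereswani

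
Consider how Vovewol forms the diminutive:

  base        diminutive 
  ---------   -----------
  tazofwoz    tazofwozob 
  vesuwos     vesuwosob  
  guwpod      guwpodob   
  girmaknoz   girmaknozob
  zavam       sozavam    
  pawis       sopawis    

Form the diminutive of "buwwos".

buwwosob

vesuwos and pawis both end in -s yet inflect differently (vesuwosob, sopawis), so the final letter is not what conditions the rule; the last vowel is.
"buwwos" has last vowel 'o'. The stems whose last vowel is 'o' (tazofwoz → tazofwozob, vesuwos → vesuwosob, guwpod → guwpodob) add -ob.
The other pattern: stems whose last vowel is 'a' or 'i' add the prefix so-.
So buwwos → buwwosob.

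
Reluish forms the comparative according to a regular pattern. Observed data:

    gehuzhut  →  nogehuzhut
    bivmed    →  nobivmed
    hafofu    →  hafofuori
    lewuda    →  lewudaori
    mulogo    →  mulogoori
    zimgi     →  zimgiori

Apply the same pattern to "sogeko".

gehuzhut and hafofu both have last vowel 'u' yet inflect differently (nogehuzhut, hafofuori), so the last vowel is not what conditions the rule; whether the stem ends in a vowel or a consonant is.
"sogeko" ends in a vowel. The stems ending in a vowel (hafofu → hafofuori, lewuda → lewudaori, mulogo → mulogoori) add -ori.
So sogeko → sogekoori.

sogekoori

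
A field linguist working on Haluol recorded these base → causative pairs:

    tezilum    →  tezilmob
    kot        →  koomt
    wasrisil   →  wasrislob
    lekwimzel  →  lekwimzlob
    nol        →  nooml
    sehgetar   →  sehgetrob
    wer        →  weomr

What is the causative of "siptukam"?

siptukmob

lekwimzel and nol both end in -l yet inflect differently (lekwimzlob, nooml), so the final letter is not what conditions the rule; the number of vowels is.
"siptukam" has 3 vowels. The stems with 3 vowels (tezilum → tezilmob, lekwimzel → lekwimzlob, wasrisil → wasrislob) delete the last vowel and add -ob.
So siptukam → siptukmob.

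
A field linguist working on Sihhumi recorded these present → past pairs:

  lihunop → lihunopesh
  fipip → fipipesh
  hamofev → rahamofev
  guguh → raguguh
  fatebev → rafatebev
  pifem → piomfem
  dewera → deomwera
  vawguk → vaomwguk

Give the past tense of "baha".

baomha

"baha" ends in -a. The one such stem in the data (dewera → deomwera) inserts -om- after the first vowel (as do pifem, vawguk), so the same rule applies.
So baha → baomha.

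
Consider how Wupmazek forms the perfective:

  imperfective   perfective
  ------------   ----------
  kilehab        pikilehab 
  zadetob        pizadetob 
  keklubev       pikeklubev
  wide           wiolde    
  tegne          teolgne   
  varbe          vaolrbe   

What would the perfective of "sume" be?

suolme

"sume" ends in -e. The stems ending in -e (tegne → teolgne, varbe → vaolrbe, wide → wiolde) insert -ol- after the first vowel.
The other pattern: stems ending in -b or -v add the prefix pi-.
So sume → suolme.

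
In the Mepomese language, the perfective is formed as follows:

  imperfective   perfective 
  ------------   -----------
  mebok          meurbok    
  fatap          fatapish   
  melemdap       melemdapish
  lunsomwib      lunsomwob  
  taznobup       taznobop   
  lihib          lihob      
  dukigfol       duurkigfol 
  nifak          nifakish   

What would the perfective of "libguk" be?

"libguk" has last vowel 'u'. The one such stem in the data (taznobup → taznobop) changes the last vowel to 'o' (as do lihib, lunsomwib), so the same rule applies.
The other patterns: stems whose last vowel is 'o' insert -ur- after the first vowel; stems whose last vowel is 'a' add -ish.
So libguk → libgok.

libgok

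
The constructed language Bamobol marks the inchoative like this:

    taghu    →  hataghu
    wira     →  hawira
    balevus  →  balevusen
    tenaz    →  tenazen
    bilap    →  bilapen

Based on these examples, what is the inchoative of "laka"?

"laka" ends in a vowel. The stems ending in a vowel (taghu → hataghu, wira → hawira) add the prefix ha-.
So laka → halaka.

halaka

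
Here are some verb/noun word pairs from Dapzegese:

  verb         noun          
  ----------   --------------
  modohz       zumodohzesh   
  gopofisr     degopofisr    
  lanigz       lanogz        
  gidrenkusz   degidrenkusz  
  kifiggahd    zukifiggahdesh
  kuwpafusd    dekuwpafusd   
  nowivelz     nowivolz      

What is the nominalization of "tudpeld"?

tudpold

kuwpafusd and kifiggahd both end in -d yet inflect differently (dekuwpafusd, zukifiggahdesh), so the final letter is not what conditions the rule; the second-to-last letter is.
"tudpeld" has second-to-last letter 'l'. The one such stem in the data (nowivelz → nowivolz) changes the last vowel to 'o' (as does lanigz), so the same rule applies.
The other patterns: stems whose second-to-last letter is 's' add the prefix de-; stems whose second-to-last letter is 'h' add zu- … -esh around the stem.
So tudpeld → tudpold.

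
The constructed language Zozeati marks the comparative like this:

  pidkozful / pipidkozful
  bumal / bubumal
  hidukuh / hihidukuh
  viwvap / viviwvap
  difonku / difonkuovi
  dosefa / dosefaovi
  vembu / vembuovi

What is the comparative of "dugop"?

dudugop

pidkozful and difonku both have last vowel 'u' yet inflect differently (pipidkozful, difonkuovi), so the last vowel is not what conditions the rule; whether the stem ends in a vowel or a consonant is.
"dugop" ends in a consonant. The stems ending in a consonant (pidkozful → pipidkozful, bumal → bubumal, hidukuh → hihidukuh) repeat the first consonant+vowel as a prefix.
So dugop → dudugop.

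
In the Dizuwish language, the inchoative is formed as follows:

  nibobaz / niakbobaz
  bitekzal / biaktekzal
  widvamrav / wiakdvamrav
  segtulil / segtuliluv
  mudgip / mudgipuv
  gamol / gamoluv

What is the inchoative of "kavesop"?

bitekzal and segtulil both end in -l yet inflect differently (biaktekzal, segtuliluv), so the final letter is not what conditions the rule; the last vowel is.
"kavesop" has last vowel 'o'. The one such stem in the data (gamol → gamoluv) adds -uv, so the same rule applies.
The other pattern: stems whose last vowel is 'a' insert -ak- after the first vowel.
So kavesop → kavesopuv.

kavesopuv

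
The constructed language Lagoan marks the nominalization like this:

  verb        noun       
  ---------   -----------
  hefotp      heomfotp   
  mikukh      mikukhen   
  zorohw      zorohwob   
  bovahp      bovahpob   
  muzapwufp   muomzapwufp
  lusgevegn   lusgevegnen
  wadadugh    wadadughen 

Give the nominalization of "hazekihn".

bovahp and hefotp both end in -p yet inflect differently (bovahpob, heomfotp), so the final letter is not what conditions the rule; the second-to-last letter is.
"hazekihn" has second-to-last letter 'h'. The stems whose second-to-last letter is 'h' (bovahp → bovahpob, zorohw → zorohwob) add -ob.
The other patterns: stems whose second-to-last letter is 'g' or 'k' add -en; stems whose second-to-last letter is 'f' or 't' insert -om- after the first vowel.
So hazekihn → hazekihnob.

hazekihnob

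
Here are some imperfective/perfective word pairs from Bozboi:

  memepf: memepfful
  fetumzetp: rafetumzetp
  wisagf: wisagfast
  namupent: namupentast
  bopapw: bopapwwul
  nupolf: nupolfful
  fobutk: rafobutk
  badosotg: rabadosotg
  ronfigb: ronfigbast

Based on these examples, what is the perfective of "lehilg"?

lehilggul

memepf and wisagf both end in -f yet inflect differently (memepfful, wisagfast), so the final letter is not what conditions the rule; the second-to-last letter is.
"lehilg" has second-to-last letter 'l'. The one such stem in the data (nupolf → nupolfful) doubles the final consonant and adds -ul (as do bopapw, memepf), so the same rule applies.
The other patterns: stems whose second-to-last letter is 't' add the prefix ra-; stems whose second-to-last letter is 'g' or 'n' add -ast.
So lehilg → lehilggul.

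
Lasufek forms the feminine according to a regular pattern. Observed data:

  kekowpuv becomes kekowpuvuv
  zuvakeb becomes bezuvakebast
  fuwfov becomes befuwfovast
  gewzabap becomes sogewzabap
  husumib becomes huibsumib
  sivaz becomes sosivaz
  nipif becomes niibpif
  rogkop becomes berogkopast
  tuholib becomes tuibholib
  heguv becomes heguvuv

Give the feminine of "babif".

baibbif

tuholib and zuvakeb both end in -b yet inflect differently (tuibholib, bezuvakebast), so the final letter is not what conditions the rule; the last vowel is.
"babif" has last vowel 'i'. The stems whose last vowel is 'i' (tuholib → tuibholib, nipif → niibpif, husumib → huibsumib) insert -ib- after the first vowel.
The other patterns: stems whose last vowel is 'a' add the prefix so-; stems whose last vowel is 'u' add -uv; stems whose last vowel is 'e' or 'o' add be- … -ast around the stem.
So babif → baibbif.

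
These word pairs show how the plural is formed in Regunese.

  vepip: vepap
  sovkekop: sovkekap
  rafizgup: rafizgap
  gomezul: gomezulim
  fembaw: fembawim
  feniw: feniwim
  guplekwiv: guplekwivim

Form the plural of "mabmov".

mabmovim

rafizgup and gomezul both have last vowel 'u' yet inflect differently (rafizgap, gomezulim), so the last vowel is not what conditions the rule; the final letter is.
"mabmov" ends in -v. The one such stem in the data (guplekwiv → guplekwivim) adds -im, so the same rule applies.
So mabmov → mabmovim.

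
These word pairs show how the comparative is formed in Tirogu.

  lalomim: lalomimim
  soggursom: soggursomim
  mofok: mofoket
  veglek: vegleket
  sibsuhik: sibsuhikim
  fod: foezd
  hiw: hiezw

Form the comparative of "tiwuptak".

tiwuptakim

veglek and sibsuhik both end in -k yet inflect differently (vegleket, sibsuhikim), so the final letter is not what conditions the rule; the number of vowels is.
"tiwuptak" has 3 vowels. The stems with 3 vowels (lalomim → lalomimim, soggursom → soggursomim, sibsuhik → sibsuhikim) add -im.
So tiwuptak → tiwuptakim.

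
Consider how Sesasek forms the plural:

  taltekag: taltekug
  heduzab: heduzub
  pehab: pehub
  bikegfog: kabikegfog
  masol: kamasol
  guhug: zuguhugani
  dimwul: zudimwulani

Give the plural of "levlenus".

zulevlenusani

taltekag and bikegfog both end in -g yet inflect differently (taltekug, kabikegfog), so the final letter is not what conditions the rule; the last vowel is.
"levlenus" has last vowel 'u'. The stems whose last vowel is 'u' (guhug → zuguhugani, dimwul → zudimwulani) add zu- … -ani around the stem.
The other patterns: stems whose last vowel is 'a' change the last vowel to 'u'; stems whose last vowel is 'o' add the prefix ka-.
So levlenus → zulevlenusani.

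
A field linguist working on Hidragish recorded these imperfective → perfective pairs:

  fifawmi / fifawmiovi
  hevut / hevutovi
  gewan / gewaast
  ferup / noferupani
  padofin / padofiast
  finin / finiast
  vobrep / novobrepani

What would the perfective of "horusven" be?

ferup and hevut both have last vowel 'u' yet inflect differently (noferupani, hevutovi), so the last vowel is not what conditions the rule; the final letter is.
"horusven" ends in -n. The stems ending in -n (gewan → gewaast, finin → finiast, padofin → padofiast) drop the final letter and add -ast.
So horusven → horusveast.

horusveast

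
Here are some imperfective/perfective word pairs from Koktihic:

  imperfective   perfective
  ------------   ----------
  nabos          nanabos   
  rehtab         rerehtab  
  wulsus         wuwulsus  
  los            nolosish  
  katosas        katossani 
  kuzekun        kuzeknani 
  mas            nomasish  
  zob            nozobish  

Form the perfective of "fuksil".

"fuksil" has 2 vowels. The stems with 2 vowels (wulsus → wuwulsus, nabos → nanabos, rehtab → rerehtab) repeat the first consonant+vowel as a prefix.
The other patterns: stems with 1 vowel add no- … -ish around the stem; stems with 3 vowels delete the last vowel and add -ani.
So fuksil → fufuksil.

fufuksil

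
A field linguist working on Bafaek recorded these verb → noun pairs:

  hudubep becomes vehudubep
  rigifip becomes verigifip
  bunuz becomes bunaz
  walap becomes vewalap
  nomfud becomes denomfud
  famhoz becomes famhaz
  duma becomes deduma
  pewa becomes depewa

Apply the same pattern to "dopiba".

bunuz and nomfud both have last vowel 'u' yet inflect differently (bunaz, denomfud), so the last vowel is not what conditions the rule; the final letter is.
"dopiba" ends in -a. The stems ending in -a (duma → deduma, pewa → depewa) add the prefix de-.
So dopiba → dedopiba.

dedopiba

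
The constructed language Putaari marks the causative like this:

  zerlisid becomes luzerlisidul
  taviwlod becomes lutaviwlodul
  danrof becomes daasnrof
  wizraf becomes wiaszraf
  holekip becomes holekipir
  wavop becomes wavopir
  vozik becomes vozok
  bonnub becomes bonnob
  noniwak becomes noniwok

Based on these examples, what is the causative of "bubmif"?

buasbmif

taviwlod and danrof both have last vowel 'o' yet inflect differently (lutaviwlodul, daasnrof), so the last vowel is not what conditions the rule; the final letter is.
"bubmif" ends in -f. The stems ending in -f (danrof → daasnrof, wizraf → wiaszraf) insert -as- after the first vowel.
So bubmif → buasbmif.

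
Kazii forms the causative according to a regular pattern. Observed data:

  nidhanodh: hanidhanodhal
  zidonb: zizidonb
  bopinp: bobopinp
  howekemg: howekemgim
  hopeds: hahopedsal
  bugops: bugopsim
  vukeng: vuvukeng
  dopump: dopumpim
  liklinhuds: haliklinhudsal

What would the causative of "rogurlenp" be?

rorogurlenp

bopinp and dopump both end in -p yet inflect differently (bobopinp, dopumpim), so the final letter is not what conditions the rule; the second-to-last letter is.
"rogurlenp" has second-to-last letter 'n'. The stems whose second-to-last letter is 'n' (bopinp → bobopinp, zidonb → zizidonb, vukeng → vuvukeng) repeat the first consonant+vowel as a prefix.
So rogurlenp → rorogurlenp.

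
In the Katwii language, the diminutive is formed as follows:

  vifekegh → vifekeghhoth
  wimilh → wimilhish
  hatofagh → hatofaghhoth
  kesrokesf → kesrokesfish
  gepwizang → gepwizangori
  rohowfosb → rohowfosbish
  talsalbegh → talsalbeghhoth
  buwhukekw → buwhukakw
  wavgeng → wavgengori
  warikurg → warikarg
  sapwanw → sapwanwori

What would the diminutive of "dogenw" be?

dogenwori

wimilh and vifekegh both end in -h yet inflect differently (wimilhish, vifekeghhoth), so the final letter is not what conditions the rule; the second-to-last letter is.
"dogenw" has second-to-last letter 'n'. The stems whose second-to-last letter is 'n' (sapwanw → sapwanwori, wavgeng → wavgengori, gepwizang → gepwizangori) add -ori.
The other patterns: stems whose second-to-last letter is 'l' or 's' add -ish; stems whose second-to-last letter is 'g' double the final consonant and add -oth; stems whose second-to-last letter is 'k' or 'r' change the last vowel to 'a'.
So dogenw → dogenwori.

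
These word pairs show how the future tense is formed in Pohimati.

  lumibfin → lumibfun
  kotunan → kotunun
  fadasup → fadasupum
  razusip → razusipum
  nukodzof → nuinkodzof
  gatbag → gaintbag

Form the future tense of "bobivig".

lumibfin and razusip both have last vowel 'i' yet inflect differently (lumibfun, razusipum), so the last vowel is not what conditions the rule; the final letter is.
"bobivig" ends in -g. The one such stem in the data (gatbag → gaintbag) inserts -in- after the first vowel (as does nukodzof), so the same rule applies.
The other patterns: stems ending in -n change the last vowel to 'u'; stems ending in -p add -um.
So bobivig → boinbivig.

boinbivig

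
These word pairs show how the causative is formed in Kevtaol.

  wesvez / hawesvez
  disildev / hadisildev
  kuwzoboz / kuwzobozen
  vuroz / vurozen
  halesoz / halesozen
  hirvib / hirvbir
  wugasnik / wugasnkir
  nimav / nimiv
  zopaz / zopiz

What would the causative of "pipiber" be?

hapipiber

wesvez and kuwzoboz both end in -z yet inflect differently (hawesvez, kuwzobozen), so the final letter is not what conditions the rule; the last vowel is.
"pipiber" has last vowel 'e'. The stems whose last vowel is 'e' (wesvez → hawesvez, disildev → hadisildev) add the prefix ha-.
So pipiber → hapipiber.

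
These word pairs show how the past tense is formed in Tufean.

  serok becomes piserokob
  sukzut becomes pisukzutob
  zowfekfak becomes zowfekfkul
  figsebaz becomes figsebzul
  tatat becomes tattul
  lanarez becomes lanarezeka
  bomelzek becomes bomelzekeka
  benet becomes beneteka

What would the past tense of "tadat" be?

tadtul

serok and zowfekfak both end in -k yet inflect differently (piserokob, zowfekfkul), so the final letter is not what conditions the rule; the last vowel is.
"tadat" has last vowel 'a'. The stems whose last vowel is 'a' (zowfekfak → zowfekfkul, figsebaz → figsebzul, tatat → tattul) delete the last vowel and add -ul.
So tadat → tadtul.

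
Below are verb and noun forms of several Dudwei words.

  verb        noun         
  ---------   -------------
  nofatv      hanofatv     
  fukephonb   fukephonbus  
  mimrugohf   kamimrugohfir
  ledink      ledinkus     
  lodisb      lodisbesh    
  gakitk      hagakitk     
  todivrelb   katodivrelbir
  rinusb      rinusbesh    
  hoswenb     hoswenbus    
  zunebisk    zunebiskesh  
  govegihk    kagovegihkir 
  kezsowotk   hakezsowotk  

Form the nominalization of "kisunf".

kisunfus

"kisunf" has second-to-last letter 'n'. The stems whose second-to-last letter is 'n' (fukephonb → fukephonbus, ledink → ledinkus, hoswenb → hoswenbus) add -us.
So kisunf → kisunfus.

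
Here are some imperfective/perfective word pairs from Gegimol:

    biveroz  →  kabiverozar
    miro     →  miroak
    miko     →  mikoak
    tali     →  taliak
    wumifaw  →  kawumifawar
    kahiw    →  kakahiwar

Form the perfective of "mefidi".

mefidiak

"mefidi" ends in a vowel. The stems ending in a vowel (tali → taliak, miro → miroak, miko → mikoak) add -ak.
So mefidi → mefidiak.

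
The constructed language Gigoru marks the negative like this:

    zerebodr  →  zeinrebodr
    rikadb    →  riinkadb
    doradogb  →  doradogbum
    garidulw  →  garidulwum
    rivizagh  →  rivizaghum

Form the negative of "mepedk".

rikadb and doradogb both end in -b yet inflect differently (riinkadb, doradogbum), so the final letter is not what conditions the rule; the second-to-last letter is.
"mepedk" has second-to-last letter 'd'. The stems whose second-to-last letter is 'd' (zerebodr → zeinrebodr, rikadb → riinkadb) insert -in- after the first vowel.
The other pattern: stems whose second-to-last letter is 'g' or 'l' add -um.
So mepedk → meinpedk.

meinpedk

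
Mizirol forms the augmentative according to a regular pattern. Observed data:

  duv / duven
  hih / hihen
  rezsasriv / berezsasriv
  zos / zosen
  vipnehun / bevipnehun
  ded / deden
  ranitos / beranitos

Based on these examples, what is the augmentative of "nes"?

zos and ranitos both end in -s yet inflect differently (zosen, beranitos), so the final letter is not what conditions the rule; the number of vowels is.
"nes" has 1 vowel. The stems with 1 vowel (zos → zosen, duv → duven, hih → hihen) add -en.
The other pattern: stems with 3 vowels add the prefix be-.
So nes → nesen.

nesen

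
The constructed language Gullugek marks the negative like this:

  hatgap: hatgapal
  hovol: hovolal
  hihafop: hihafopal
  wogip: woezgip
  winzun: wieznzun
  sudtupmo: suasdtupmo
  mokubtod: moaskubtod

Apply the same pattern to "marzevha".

"marzevha" begins with m-. The one such stem in the data (mokubtod → moaskubtod) inserts -as- after the first vowel (as does sudtupmo), so the same rule applies.
So marzevha → maasrzevha.

maasrzevha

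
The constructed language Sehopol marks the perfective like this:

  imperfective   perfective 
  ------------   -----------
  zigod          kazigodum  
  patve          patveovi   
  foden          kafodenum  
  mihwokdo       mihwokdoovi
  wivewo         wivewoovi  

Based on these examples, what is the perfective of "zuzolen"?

kazuzolenum

wivewo and zigod both have last vowel 'o' yet inflect differently (wivewoovi, kazigodum), so the last vowel is not what conditions the rule; whether the stem ends in a vowel or a consonant is.
"zuzolen" ends in a consonant. The stems ending in a consonant (zigod → kazigodum, foden → kafodenum) add ka- … -um around the stem.
The other pattern: stems ending in a vowel add -ovi.
So zuzolen → kazuzolenum.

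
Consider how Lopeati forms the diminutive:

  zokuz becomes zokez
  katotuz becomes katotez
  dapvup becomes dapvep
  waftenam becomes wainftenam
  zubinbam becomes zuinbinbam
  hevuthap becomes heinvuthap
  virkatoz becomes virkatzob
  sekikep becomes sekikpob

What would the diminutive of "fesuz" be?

"fesuz" has last vowel 'u'. The stems whose last vowel is 'u' (zokuz → zokez, katotuz → katotez, dapvup → dapvep) change the last vowel to 'e'.
The other patterns: stems whose last vowel is 'a' insert -in- after the first vowel; stems whose last vowel is 'e' or 'o' delete the last vowel and add -ob.
So fesuz → fesez.

fesez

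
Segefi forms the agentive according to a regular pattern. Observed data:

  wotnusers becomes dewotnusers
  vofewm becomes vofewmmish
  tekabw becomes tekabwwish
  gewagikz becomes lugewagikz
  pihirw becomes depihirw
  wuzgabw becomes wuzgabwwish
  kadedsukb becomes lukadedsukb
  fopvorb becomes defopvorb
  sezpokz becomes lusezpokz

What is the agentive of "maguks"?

fopvorb and kadedsukb both end in -b yet inflect differently (defopvorb, lukadedsukb), so the final letter is not what conditions the rule; the second-to-last letter is.
"maguks" has second-to-last letter 'k'. The stems whose second-to-last letter is 'k' (kadedsukb → lukadedsukb, sezpokz → lusezpokz, gewagikz → lugewagikz) add the prefix lu-.
So maguks → lumaguks.

lumaguks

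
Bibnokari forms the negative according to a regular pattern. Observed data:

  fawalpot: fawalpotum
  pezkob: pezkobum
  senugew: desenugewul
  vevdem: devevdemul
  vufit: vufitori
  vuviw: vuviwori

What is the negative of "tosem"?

detosemul

fawalpot and vufit both end in -t yet inflect differently (fawalpotum, vufitori), so the final letter is not what conditions the rule; the last vowel is.
"tosem" has last vowel 'e'. The stems whose last vowel is 'e' (senugew → desenugewul, vevdem → devevdemul) add de- … -ul around the stem.
The other patterns: stems whose last vowel is 'o' add -um; stems whose last vowel is 'i' add -ori.
So tosem → detosemul.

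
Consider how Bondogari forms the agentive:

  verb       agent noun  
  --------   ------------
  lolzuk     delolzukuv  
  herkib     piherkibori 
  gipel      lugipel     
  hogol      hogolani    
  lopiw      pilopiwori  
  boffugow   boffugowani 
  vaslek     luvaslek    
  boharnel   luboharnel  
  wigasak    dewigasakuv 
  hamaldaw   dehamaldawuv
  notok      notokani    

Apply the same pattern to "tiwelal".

lopiw and boffugow both end in -w yet inflect differently (pilopiwori, boffugowani), so the final letter is not what conditions the rule; the last vowel is.
"tiwelal" has last vowel 'a'. The stems whose last vowel is 'a' (hamaldaw → dehamaldawuv, wigasak → dewigasakuv) add de- … -uv around the stem.
The other patterns: stems whose last vowel is 'e' add the prefix lu-; stems whose last vowel is 'i' add pi- … -ori around the stem; stems whose last vowel is 'o' add -ani.
So tiwelal → detiwelaluv.

detiwelaluv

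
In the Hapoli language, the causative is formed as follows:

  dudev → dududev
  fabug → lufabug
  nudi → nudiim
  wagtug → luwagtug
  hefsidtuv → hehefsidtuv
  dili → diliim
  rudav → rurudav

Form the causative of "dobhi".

hefsidtuv and wagtug both have last vowel 'u' yet inflect differently (hehefsidtuv, luwagtug), so the last vowel is not what conditions the rule; the final letter is.
"dobhi" ends in -i. The stems ending in -i (dili → diliim, nudi → nudiim) add -im.
The other patterns: stems ending in -v repeat the first consonant+vowel as a prefix; stems ending in -g add the prefix lu-.
So dobhi → dobhiim.

dobhiim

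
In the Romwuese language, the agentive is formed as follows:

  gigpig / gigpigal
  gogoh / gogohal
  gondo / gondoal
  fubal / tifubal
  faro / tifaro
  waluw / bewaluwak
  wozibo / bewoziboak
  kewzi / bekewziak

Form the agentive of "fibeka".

tifibeka

gondo and faro both end in -o yet inflect differently (gondoal, tifaro), so the final letter is not what conditions the rule; the first letter is.
"fibeka" begins with f-. The stems beginning with f- (fubal → tifubal, faro → tifaro) add the prefix ti-.
The other patterns: stems beginning with g- add -al; stems beginning with k- or w- add be- … -ak around the stem.
So fibeka → tifibeka.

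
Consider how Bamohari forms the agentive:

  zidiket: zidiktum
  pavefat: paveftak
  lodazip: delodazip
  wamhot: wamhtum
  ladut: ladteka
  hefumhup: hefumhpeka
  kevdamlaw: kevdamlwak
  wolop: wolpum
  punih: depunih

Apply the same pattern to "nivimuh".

nivimheka

ladut and pavefat both end in -t yet inflect differently (ladteka, paveftak), so the final letter is not what conditions the rule; the last vowel is.
"nivimuh" has last vowel 'u'. The stems whose last vowel is 'u' (hefumhup → hefumhpeka, ladut → ladteka) delete the last vowel and add -eka.
So nivimuh → nivimheka.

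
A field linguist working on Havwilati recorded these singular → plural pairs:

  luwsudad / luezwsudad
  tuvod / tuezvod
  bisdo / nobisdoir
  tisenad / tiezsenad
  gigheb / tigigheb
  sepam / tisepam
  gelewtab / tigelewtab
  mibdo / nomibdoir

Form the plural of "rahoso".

norahosoir

"rahoso" ends in -o. The stems ending in -o (bisdo → nobisdoir, mibdo → nomibdoir) add no- … -ir around the stem.
So rahoso → norahosoir.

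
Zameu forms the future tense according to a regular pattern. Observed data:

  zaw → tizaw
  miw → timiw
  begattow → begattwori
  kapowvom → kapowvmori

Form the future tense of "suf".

tisuf

zaw and begattow both end in -w yet inflect differently (tizaw, begattwori), so the final letter is not what conditions the rule; the number of vowels is.
"suf" has 1 vowel. The stems with 1 vowel (zaw → tizaw, miw → timiw) add the prefix ti-.
The other pattern: stems with 3 vowels delete the last vowel and add -ori.
So suf → tisuf.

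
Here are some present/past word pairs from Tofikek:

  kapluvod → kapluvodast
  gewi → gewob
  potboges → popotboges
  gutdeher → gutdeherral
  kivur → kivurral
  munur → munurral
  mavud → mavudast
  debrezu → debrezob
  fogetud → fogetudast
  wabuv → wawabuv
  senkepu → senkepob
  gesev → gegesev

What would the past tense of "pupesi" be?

pupesob

debrezu and mavud both have last vowel 'u' yet inflect differently (debrezob, mavudast), so the last vowel is not what conditions the rule; the final letter is.
"pupesi" ends in -i. The one such stem in the data (gewi → gewob) drops the final letter and adds -ob (as do debrezu, senkepu), so the same rule applies.
So pupesi → pupesob.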